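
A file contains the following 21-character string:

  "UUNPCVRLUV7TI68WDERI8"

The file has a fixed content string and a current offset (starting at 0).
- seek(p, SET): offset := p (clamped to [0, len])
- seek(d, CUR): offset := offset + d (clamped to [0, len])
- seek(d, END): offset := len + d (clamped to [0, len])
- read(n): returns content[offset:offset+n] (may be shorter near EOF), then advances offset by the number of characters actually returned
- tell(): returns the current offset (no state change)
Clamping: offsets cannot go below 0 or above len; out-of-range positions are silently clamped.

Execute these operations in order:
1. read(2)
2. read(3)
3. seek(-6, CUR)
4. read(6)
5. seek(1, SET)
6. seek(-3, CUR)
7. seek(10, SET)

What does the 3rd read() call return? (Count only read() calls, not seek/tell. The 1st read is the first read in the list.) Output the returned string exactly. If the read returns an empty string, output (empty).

Answer: UUNPCV

Derivation:
After 1 (read(2)): returned 'UU', offset=2
After 2 (read(3)): returned 'NPC', offset=5
After 3 (seek(-6, CUR)): offset=0
After 4 (read(6)): returned 'UUNPCV', offset=6
After 5 (seek(1, SET)): offset=1
After 6 (seek(-3, CUR)): offset=0
After 7 (seek(10, SET)): offset=10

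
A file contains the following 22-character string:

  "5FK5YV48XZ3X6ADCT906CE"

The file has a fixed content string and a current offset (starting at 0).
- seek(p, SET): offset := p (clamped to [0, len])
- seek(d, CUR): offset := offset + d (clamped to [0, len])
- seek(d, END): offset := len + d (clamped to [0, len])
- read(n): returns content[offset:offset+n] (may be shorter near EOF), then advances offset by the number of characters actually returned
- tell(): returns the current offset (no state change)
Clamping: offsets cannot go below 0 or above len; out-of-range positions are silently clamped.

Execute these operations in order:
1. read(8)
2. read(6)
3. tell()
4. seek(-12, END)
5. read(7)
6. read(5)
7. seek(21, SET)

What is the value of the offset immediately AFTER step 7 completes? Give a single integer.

After 1 (read(8)): returned '5FK5YV48', offset=8
After 2 (read(6)): returned 'XZ3X6A', offset=14
After 3 (tell()): offset=14
After 4 (seek(-12, END)): offset=10
After 5 (read(7)): returned '3X6ADCT', offset=17
After 6 (read(5)): returned '906CE', offset=22
After 7 (seek(21, SET)): offset=21

Answer: 21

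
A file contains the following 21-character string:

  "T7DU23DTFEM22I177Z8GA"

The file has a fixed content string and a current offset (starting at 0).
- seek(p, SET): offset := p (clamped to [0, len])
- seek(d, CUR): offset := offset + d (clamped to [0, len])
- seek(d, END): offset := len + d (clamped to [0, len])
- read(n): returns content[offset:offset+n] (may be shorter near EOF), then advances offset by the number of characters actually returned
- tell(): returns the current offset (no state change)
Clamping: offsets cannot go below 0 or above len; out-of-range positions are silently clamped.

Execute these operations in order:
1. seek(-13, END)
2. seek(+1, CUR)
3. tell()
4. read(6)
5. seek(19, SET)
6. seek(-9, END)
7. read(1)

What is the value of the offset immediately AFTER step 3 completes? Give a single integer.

Answer: 9

Derivation:
After 1 (seek(-13, END)): offset=8
After 2 (seek(+1, CUR)): offset=9
After 3 (tell()): offset=9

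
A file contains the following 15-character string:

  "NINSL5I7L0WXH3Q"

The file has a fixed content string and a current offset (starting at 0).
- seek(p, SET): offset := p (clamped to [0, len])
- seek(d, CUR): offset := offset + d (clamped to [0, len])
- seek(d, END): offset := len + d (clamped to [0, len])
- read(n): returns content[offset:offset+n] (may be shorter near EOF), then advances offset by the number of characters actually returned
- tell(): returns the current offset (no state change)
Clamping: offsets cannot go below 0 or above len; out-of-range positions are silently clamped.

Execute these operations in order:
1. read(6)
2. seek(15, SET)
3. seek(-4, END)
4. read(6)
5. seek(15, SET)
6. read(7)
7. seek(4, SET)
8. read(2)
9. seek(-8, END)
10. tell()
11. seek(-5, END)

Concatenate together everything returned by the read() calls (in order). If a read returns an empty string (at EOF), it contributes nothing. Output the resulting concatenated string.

Answer: NINSL5XH3QL5

Derivation:
After 1 (read(6)): returned 'NINSL5', offset=6
After 2 (seek(15, SET)): offset=15
After 3 (seek(-4, END)): offset=11
After 4 (read(6)): returned 'XH3Q', offset=15
After 5 (seek(15, SET)): offset=15
After 6 (read(7)): returned '', offset=15
After 7 (seek(4, SET)): offset=4
After 8 (read(2)): returned 'L5', offset=6
After 9 (seek(-8, END)): offset=7
After 10 (tell()): offset=7
After 11 (seek(-5, END)): offset=10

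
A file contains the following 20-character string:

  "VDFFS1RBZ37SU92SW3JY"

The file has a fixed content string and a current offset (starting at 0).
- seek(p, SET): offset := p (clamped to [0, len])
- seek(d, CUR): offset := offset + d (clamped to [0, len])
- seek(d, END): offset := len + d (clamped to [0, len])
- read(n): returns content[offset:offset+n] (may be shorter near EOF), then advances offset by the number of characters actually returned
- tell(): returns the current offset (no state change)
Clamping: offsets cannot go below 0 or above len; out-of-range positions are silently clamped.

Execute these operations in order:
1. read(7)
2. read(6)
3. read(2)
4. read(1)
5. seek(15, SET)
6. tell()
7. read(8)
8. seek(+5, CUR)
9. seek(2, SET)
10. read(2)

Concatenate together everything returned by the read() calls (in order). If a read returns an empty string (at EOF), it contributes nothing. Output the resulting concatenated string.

After 1 (read(7)): returned 'VDFFS1R', offset=7
After 2 (read(6)): returned 'BZ37SU', offset=13
After 3 (read(2)): returned '92', offset=15
After 4 (read(1)): returned 'S', offset=16
After 5 (seek(15, SET)): offset=15
After 6 (tell()): offset=15
After 7 (read(8)): returned 'SW3JY', offset=20
After 8 (seek(+5, CUR)): offset=20
After 9 (seek(2, SET)): offset=2
After 10 (read(2)): returned 'FF', offset=4

Answer: VDFFS1RBZ37SU92SSW3JYFF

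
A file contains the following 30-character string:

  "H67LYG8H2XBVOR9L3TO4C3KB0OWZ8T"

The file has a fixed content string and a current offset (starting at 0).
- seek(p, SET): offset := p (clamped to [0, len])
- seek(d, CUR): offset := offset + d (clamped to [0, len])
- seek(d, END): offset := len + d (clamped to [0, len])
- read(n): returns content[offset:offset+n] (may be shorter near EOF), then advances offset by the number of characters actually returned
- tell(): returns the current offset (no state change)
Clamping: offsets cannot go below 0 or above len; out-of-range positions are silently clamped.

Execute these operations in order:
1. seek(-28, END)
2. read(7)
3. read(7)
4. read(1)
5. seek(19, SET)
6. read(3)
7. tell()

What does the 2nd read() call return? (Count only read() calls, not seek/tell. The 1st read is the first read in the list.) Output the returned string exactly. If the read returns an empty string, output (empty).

After 1 (seek(-28, END)): offset=2
After 2 (read(7)): returned '7LYG8H2', offset=9
After 3 (read(7)): returned 'XBVOR9L', offset=16
After 4 (read(1)): returned '3', offset=17
After 5 (seek(19, SET)): offset=19
After 6 (read(3)): returned '4C3', offset=22
After 7 (tell()): offset=22

Answer: XBVOR9L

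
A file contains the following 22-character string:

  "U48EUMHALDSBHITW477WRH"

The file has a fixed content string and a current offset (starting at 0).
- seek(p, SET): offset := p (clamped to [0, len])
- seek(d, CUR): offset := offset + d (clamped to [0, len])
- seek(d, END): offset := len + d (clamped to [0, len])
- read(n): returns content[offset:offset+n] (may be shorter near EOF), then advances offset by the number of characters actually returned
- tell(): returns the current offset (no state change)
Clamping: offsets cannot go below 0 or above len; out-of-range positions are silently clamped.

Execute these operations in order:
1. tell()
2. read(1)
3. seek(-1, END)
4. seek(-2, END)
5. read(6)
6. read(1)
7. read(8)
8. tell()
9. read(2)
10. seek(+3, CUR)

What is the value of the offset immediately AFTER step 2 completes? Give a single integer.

After 1 (tell()): offset=0
After 2 (read(1)): returned 'U', offset=1

Answer: 1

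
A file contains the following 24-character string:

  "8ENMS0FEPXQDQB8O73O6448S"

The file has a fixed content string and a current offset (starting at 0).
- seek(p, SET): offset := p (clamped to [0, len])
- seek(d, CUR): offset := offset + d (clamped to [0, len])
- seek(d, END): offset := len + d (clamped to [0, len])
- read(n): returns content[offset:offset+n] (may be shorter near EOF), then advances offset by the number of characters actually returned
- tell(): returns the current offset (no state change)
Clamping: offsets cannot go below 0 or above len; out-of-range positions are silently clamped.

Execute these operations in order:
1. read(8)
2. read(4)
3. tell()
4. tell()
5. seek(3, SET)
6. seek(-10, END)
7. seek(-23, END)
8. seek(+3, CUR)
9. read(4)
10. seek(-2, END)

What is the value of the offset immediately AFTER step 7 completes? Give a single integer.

Answer: 1

Derivation:
After 1 (read(8)): returned '8ENMS0FE', offset=8
After 2 (read(4)): returned 'PXQD', offset=12
After 3 (tell()): offset=12
After 4 (tell()): offset=12
After 5 (seek(3, SET)): offset=3
After 6 (seek(-10, END)): offset=14
After 7 (seek(-23, END)): offset=1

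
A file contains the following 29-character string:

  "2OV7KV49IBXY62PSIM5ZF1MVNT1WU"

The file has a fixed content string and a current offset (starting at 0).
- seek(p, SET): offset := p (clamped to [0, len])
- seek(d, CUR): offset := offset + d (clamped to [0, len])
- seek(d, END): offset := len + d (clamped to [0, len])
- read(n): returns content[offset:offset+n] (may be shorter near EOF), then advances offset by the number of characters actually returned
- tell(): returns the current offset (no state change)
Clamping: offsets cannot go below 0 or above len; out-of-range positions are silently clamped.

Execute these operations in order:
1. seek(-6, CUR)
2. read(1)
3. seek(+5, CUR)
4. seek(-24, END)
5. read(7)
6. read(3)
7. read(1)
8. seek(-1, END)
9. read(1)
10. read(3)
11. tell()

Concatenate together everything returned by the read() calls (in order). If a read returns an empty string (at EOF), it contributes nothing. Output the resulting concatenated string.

Answer: 2V49IBXY62PSU

Derivation:
After 1 (seek(-6, CUR)): offset=0
After 2 (read(1)): returned '2', offset=1
After 3 (seek(+5, CUR)): offset=6
After 4 (seek(-24, END)): offset=5
After 5 (read(7)): returned 'V49IBXY', offset=12
After 6 (read(3)): returned '62P', offset=15
After 7 (read(1)): returned 'S', offset=16
After 8 (seek(-1, END)): offset=28
After 9 (read(1)): returned 'U', offset=29
After 10 (read(3)): returned '', offset=29
After 11 (tell()): offset=29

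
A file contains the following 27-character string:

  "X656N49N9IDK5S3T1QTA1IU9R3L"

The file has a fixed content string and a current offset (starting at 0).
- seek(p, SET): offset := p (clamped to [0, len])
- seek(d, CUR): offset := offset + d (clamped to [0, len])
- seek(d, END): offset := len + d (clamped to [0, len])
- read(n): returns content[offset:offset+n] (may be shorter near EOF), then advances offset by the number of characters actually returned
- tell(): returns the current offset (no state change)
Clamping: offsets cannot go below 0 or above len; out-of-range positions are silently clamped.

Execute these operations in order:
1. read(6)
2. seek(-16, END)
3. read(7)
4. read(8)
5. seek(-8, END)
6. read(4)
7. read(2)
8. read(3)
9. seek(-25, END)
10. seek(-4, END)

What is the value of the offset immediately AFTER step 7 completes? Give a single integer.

After 1 (read(6)): returned 'X656N4', offset=6
After 2 (seek(-16, END)): offset=11
After 3 (read(7)): returned 'K5S3T1Q', offset=18
After 4 (read(8)): returned 'TA1IU9R3', offset=26
After 5 (seek(-8, END)): offset=19
After 6 (read(4)): returned 'A1IU', offset=23
After 7 (read(2)): returned '9R', offset=25

Answer: 25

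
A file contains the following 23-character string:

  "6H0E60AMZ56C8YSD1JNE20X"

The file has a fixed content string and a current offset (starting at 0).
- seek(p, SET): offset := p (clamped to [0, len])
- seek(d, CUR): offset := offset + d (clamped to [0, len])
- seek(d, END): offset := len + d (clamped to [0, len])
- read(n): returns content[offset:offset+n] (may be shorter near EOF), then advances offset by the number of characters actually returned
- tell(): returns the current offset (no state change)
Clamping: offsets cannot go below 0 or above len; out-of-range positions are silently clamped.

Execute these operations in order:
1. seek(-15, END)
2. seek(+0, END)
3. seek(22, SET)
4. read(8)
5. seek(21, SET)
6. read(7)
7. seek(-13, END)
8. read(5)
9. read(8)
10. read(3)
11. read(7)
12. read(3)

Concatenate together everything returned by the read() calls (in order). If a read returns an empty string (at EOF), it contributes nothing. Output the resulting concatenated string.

After 1 (seek(-15, END)): offset=8
After 2 (seek(+0, END)): offset=23
After 3 (seek(22, SET)): offset=22
After 4 (read(8)): returned 'X', offset=23
After 5 (seek(21, SET)): offset=21
After 6 (read(7)): returned '0X', offset=23
After 7 (seek(-13, END)): offset=10
After 8 (read(5)): returned '6C8YS', offset=15
After 9 (read(8)): returned 'D1JNE20X', offset=23
After 10 (read(3)): returned '', offset=23
After 11 (read(7)): returned '', offset=23
After 12 (read(3)): returned '', offset=23

Answer: X0X6C8YSD1JNE20X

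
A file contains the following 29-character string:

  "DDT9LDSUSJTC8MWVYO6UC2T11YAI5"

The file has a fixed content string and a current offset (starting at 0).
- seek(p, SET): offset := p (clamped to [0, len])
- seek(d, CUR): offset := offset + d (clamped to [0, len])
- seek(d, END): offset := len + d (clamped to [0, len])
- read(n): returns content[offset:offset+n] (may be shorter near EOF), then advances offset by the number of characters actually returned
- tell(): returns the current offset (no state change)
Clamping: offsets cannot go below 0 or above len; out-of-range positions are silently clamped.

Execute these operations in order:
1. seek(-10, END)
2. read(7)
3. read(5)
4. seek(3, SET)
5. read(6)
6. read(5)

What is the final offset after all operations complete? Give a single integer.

Answer: 14

Derivation:
After 1 (seek(-10, END)): offset=19
After 2 (read(7)): returned 'UC2T11Y', offset=26
After 3 (read(5)): returned 'AI5', offset=29
After 4 (seek(3, SET)): offset=3
After 5 (read(6)): returned '9LDSUS', offset=9
After 6 (read(5)): returned 'JTC8M', offset=14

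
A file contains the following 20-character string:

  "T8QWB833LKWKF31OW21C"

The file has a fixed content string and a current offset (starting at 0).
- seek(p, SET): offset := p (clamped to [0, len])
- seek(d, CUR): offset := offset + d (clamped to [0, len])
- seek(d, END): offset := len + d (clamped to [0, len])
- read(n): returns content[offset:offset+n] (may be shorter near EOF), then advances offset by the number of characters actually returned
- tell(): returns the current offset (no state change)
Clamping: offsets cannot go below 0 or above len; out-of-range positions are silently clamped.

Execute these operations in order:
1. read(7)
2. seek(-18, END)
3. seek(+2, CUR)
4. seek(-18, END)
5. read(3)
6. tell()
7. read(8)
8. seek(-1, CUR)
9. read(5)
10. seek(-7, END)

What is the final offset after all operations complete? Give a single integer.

After 1 (read(7)): returned 'T8QWB83', offset=7
After 2 (seek(-18, END)): offset=2
After 3 (seek(+2, CUR)): offset=4
After 4 (seek(-18, END)): offset=2
After 5 (read(3)): returned 'QWB', offset=5
After 6 (tell()): offset=5
After 7 (read(8)): returned '833LKWKF', offset=13
After 8 (seek(-1, CUR)): offset=12
After 9 (read(5)): returned 'F31OW', offset=17
After 10 (seek(-7, END)): offset=13

Answer: 13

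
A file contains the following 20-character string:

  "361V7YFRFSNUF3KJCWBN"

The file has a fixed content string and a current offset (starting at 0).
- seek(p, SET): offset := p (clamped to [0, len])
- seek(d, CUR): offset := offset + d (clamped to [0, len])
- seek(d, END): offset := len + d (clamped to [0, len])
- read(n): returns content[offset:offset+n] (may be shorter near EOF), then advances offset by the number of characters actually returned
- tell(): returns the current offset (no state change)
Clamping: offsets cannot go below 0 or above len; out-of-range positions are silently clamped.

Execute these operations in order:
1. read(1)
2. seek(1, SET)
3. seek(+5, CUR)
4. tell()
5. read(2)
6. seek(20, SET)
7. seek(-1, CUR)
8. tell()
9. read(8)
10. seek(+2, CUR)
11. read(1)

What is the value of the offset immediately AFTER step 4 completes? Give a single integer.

Answer: 6

Derivation:
After 1 (read(1)): returned '3', offset=1
After 2 (seek(1, SET)): offset=1
After 3 (seek(+5, CUR)): offset=6
After 4 (tell()): offset=6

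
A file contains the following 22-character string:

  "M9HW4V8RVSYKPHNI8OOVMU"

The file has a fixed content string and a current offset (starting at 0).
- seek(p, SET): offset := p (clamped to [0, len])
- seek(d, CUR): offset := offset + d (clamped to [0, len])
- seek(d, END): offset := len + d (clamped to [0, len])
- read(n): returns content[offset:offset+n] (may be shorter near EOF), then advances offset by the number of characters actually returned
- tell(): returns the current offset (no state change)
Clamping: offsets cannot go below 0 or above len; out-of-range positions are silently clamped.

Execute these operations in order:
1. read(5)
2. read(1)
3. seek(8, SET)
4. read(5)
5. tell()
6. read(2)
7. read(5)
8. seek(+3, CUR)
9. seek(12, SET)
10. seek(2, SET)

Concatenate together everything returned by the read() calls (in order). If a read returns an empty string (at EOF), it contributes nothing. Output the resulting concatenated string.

Answer: M9HW4VVSYKPHNI8OOV

Derivation:
After 1 (read(5)): returned 'M9HW4', offset=5
After 2 (read(1)): returned 'V', offset=6
After 3 (seek(8, SET)): offset=8
After 4 (read(5)): returned 'VSYKP', offset=13
After 5 (tell()): offset=13
After 6 (read(2)): returned 'HN', offset=15
After 7 (read(5)): returned 'I8OOV', offset=20
After 8 (seek(+3, CUR)): offset=22
After 9 (seek(12, SET)): offset=12
After 10 (seek(2, SET)): offset=2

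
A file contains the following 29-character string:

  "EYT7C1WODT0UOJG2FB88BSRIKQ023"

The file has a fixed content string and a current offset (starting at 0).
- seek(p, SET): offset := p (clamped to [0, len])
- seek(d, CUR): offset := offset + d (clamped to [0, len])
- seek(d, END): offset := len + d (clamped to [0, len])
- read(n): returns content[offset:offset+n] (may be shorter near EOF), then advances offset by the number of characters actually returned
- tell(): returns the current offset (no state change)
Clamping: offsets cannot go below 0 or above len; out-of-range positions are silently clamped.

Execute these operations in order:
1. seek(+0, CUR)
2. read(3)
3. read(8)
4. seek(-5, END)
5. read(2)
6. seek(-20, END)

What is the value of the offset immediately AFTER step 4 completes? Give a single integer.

Answer: 24

Derivation:
After 1 (seek(+0, CUR)): offset=0
After 2 (read(3)): returned 'EYT', offset=3
After 3 (read(8)): returned '7C1WODT0', offset=11
After 4 (seek(-5, END)): offset=24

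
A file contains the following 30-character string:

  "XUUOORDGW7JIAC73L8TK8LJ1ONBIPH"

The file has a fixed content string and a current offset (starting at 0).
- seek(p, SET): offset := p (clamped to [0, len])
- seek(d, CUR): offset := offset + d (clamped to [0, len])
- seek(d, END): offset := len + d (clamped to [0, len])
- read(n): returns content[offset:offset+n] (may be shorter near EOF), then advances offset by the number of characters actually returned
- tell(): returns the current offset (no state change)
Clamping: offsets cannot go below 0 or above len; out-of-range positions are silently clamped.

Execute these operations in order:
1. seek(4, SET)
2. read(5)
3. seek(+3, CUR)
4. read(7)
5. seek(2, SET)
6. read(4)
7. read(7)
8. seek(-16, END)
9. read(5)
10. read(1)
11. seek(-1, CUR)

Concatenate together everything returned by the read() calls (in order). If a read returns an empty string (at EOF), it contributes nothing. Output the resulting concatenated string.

After 1 (seek(4, SET)): offset=4
After 2 (read(5)): returned 'ORDGW', offset=9
After 3 (seek(+3, CUR)): offset=12
After 4 (read(7)): returned 'AC73L8T', offset=19
After 5 (seek(2, SET)): offset=2
After 6 (read(4)): returned 'UOOR', offset=6
After 7 (read(7)): returned 'DGW7JIA', offset=13
After 8 (seek(-16, END)): offset=14
After 9 (read(5)): returned '73L8T', offset=19
After 10 (read(1)): returned 'K', offset=20
After 11 (seek(-1, CUR)): offset=19

Answer: ORDGWAC73L8TUOORDGW7JIA73L8TK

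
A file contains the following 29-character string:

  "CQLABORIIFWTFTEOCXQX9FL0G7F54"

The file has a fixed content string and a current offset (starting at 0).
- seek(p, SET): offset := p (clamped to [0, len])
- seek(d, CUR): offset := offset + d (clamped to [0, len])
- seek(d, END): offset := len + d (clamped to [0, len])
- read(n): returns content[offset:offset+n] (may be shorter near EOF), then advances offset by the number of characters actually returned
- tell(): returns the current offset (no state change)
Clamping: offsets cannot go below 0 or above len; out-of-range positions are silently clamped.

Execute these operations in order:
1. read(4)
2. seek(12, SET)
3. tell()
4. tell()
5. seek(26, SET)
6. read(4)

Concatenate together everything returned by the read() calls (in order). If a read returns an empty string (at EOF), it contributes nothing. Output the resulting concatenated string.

Answer: CQLAF54

Derivation:
After 1 (read(4)): returned 'CQLA', offset=4
After 2 (seek(12, SET)): offset=12
After 3 (tell()): offset=12
After 4 (tell()): offset=12
After 5 (seek(26, SET)): offset=26
After 6 (read(4)): returned 'F54', offset=29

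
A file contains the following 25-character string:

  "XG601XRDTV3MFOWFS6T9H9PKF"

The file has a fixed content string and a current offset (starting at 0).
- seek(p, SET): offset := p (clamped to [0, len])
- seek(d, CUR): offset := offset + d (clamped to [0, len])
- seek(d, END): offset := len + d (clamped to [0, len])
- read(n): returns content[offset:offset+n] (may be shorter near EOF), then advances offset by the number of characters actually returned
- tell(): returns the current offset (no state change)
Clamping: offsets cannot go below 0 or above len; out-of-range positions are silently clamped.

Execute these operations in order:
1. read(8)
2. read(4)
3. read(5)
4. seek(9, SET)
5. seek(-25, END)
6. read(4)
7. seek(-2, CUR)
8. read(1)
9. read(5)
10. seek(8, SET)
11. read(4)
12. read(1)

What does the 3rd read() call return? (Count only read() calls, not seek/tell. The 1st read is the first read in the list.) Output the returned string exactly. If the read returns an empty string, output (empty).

After 1 (read(8)): returned 'XG601XRD', offset=8
After 2 (read(4)): returned 'TV3M', offset=12
After 3 (read(5)): returned 'FOWFS', offset=17
After 4 (seek(9, SET)): offset=9
After 5 (seek(-25, END)): offset=0
After 6 (read(4)): returned 'XG60', offset=4
After 7 (seek(-2, CUR)): offset=2
After 8 (read(1)): returned '6', offset=3
After 9 (read(5)): returned '01XRD', offset=8
After 10 (seek(8, SET)): offset=8
After 11 (read(4)): returned 'TV3M', offset=12
After 12 (read(1)): returned 'F', offset=13

Answer: FOWFS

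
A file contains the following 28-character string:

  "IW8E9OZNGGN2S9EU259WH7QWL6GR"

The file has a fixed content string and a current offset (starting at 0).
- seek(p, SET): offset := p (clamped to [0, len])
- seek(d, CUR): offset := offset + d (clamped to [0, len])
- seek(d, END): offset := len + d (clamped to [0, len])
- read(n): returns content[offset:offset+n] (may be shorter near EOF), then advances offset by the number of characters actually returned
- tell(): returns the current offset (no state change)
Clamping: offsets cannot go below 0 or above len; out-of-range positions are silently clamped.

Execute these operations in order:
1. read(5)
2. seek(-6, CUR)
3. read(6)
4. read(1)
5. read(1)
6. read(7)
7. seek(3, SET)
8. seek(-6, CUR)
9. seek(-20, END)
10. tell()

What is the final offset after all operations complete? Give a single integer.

After 1 (read(5)): returned 'IW8E9', offset=5
After 2 (seek(-6, CUR)): offset=0
After 3 (read(6)): returned 'IW8E9O', offset=6
After 4 (read(1)): returned 'Z', offset=7
After 5 (read(1)): returned 'N', offset=8
After 6 (read(7)): returned 'GGN2S9E', offset=15
After 7 (seek(3, SET)): offset=3
After 8 (seek(-6, CUR)): offset=0
After 9 (seek(-20, END)): offset=8
After 10 (tell()): offset=8

Answer: 8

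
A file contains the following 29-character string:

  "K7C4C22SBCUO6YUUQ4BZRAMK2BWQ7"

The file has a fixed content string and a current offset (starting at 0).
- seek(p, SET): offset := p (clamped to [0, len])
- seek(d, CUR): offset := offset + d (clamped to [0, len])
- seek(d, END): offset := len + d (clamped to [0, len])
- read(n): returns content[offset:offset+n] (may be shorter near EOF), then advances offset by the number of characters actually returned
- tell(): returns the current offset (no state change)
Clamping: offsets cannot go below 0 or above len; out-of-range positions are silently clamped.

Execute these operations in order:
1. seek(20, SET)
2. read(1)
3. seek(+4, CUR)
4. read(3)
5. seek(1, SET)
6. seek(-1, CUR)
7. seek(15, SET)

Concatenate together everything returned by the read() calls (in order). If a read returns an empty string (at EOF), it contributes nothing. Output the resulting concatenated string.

After 1 (seek(20, SET)): offset=20
After 2 (read(1)): returned 'R', offset=21
After 3 (seek(+4, CUR)): offset=25
After 4 (read(3)): returned 'BWQ', offset=28
After 5 (seek(1, SET)): offset=1
After 6 (seek(-1, CUR)): offset=0
After 7 (seek(15, SET)): offset=15

Answer: RBWQ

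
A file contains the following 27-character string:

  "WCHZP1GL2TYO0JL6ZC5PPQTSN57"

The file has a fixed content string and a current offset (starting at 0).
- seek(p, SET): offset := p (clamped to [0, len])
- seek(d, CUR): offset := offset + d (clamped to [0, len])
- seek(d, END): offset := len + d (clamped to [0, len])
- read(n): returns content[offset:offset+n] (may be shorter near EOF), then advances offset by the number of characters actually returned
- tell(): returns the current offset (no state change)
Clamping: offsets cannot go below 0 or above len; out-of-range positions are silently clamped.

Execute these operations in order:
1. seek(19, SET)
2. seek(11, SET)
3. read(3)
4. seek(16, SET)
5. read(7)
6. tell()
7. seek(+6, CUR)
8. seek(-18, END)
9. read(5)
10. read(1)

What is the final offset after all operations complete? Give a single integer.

Answer: 15

Derivation:
After 1 (seek(19, SET)): offset=19
After 2 (seek(11, SET)): offset=11
After 3 (read(3)): returned 'O0J', offset=14
After 4 (seek(16, SET)): offset=16
After 5 (read(7)): returned 'ZC5PPQT', offset=23
After 6 (tell()): offset=23
After 7 (seek(+6, CUR)): offset=27
After 8 (seek(-18, END)): offset=9
After 9 (read(5)): returned 'TYO0J', offset=14
After 10 (read(1)): returned 'L', offset=15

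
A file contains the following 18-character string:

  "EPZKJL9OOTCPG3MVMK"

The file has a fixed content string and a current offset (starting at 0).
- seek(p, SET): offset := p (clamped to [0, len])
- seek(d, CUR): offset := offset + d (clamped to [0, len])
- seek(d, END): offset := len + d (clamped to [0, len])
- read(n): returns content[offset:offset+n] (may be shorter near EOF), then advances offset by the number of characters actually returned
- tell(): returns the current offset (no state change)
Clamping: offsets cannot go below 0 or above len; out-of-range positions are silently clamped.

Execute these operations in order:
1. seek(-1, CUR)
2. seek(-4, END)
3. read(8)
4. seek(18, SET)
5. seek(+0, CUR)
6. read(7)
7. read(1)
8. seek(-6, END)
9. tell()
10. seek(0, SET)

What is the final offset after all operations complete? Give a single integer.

After 1 (seek(-1, CUR)): offset=0
After 2 (seek(-4, END)): offset=14
After 3 (read(8)): returned 'MVMK', offset=18
After 4 (seek(18, SET)): offset=18
After 5 (seek(+0, CUR)): offset=18
After 6 (read(7)): returned '', offset=18
After 7 (read(1)): returned '', offset=18
After 8 (seek(-6, END)): offset=12
After 9 (tell()): offset=12
After 10 (seek(0, SET)): offset=0

Answer: 0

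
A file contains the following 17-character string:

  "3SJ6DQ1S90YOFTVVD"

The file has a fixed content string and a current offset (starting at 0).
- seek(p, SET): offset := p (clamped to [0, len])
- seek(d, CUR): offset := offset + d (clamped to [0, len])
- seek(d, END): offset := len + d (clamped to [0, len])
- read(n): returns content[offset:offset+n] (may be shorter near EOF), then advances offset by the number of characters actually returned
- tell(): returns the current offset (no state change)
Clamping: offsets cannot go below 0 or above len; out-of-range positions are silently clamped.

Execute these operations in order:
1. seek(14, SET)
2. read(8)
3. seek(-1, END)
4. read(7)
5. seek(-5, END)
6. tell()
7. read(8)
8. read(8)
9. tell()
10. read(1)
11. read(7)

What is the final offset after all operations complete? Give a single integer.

After 1 (seek(14, SET)): offset=14
After 2 (read(8)): returned 'VVD', offset=17
After 3 (seek(-1, END)): offset=16
After 4 (read(7)): returned 'D', offset=17
After 5 (seek(-5, END)): offset=12
After 6 (tell()): offset=12
After 7 (read(8)): returned 'FTVVD', offset=17
After 8 (read(8)): returned '', offset=17
After 9 (tell()): offset=17
After 10 (read(1)): returned '', offset=17
After 11 (read(7)): returned '', offset=17

Answer: 17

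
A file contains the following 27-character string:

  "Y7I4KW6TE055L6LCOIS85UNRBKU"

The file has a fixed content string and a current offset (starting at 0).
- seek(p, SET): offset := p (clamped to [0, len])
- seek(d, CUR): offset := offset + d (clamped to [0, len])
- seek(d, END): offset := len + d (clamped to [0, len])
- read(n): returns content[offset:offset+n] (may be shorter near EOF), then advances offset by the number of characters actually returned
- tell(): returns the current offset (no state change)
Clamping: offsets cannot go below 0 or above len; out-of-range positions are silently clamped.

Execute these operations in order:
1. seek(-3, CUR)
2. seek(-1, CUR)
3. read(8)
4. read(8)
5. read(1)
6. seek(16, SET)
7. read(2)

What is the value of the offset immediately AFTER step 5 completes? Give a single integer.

After 1 (seek(-3, CUR)): offset=0
After 2 (seek(-1, CUR)): offset=0
After 3 (read(8)): returned 'Y7I4KW6T', offset=8
After 4 (read(8)): returned 'E055L6LC', offset=16
After 5 (read(1)): returned 'O', offset=17

Answer: 17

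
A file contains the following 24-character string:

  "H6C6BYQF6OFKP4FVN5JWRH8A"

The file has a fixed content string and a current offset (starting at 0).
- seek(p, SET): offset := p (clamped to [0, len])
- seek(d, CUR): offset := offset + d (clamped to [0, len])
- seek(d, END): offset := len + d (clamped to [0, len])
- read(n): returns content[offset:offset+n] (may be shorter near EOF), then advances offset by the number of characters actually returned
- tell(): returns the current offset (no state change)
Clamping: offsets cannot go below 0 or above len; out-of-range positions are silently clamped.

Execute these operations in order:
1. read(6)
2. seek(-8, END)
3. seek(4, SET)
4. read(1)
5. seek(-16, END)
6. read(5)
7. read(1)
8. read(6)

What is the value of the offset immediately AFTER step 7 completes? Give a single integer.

After 1 (read(6)): returned 'H6C6BY', offset=6
After 2 (seek(-8, END)): offset=16
After 3 (seek(4, SET)): offset=4
After 4 (read(1)): returned 'B', offset=5
After 5 (seek(-16, END)): offset=8
After 6 (read(5)): returned '6OFKP', offset=13
After 7 (read(1)): returned '4', offset=14

Answer: 14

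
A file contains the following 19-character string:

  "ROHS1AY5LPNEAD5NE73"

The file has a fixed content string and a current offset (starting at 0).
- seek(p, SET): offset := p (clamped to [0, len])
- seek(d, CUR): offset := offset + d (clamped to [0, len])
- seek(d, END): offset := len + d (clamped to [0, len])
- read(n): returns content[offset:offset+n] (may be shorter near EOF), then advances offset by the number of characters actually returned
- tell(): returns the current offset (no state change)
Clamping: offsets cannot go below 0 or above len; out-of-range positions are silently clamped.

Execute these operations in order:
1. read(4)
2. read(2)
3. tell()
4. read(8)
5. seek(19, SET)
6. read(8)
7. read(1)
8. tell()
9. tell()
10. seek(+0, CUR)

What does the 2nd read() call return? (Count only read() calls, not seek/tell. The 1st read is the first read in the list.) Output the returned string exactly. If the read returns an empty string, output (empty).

After 1 (read(4)): returned 'ROHS', offset=4
After 2 (read(2)): returned '1A', offset=6
After 3 (tell()): offset=6
After 4 (read(8)): returned 'Y5LPNEAD', offset=14
After 5 (seek(19, SET)): offset=19
After 6 (read(8)): returned '', offset=19
After 7 (read(1)): returned '', offset=19
After 8 (tell()): offset=19
After 9 (tell()): offset=19
After 10 (seek(+0, CUR)): offset=19

Answer: 1A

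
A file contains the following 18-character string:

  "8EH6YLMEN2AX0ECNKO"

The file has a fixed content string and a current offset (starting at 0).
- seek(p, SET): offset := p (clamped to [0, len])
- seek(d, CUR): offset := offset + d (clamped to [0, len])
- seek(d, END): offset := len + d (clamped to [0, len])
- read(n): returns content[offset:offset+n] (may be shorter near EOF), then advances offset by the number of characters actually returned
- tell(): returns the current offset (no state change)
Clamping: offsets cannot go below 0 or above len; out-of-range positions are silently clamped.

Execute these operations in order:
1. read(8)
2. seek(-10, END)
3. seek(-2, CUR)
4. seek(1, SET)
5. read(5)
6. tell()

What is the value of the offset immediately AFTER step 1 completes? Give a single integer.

Answer: 8

Derivation:
After 1 (read(8)): returned '8EH6YLME', offset=8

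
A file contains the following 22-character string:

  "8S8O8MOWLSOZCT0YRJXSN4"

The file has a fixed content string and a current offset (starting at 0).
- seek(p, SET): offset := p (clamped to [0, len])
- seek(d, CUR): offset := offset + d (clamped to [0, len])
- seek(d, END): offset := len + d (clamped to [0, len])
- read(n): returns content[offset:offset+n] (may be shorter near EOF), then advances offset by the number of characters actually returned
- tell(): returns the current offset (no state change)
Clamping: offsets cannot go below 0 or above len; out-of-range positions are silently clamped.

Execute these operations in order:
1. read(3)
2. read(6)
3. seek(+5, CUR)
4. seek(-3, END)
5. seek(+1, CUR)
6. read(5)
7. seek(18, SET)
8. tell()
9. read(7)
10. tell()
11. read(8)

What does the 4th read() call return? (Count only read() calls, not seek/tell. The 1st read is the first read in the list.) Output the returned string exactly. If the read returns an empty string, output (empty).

After 1 (read(3)): returned '8S8', offset=3
After 2 (read(6)): returned 'O8MOWL', offset=9
After 3 (seek(+5, CUR)): offset=14
After 4 (seek(-3, END)): offset=19
After 5 (seek(+1, CUR)): offset=20
After 6 (read(5)): returned 'N4', offset=22
After 7 (seek(18, SET)): offset=18
After 8 (tell()): offset=18
After 9 (read(7)): returned 'XSN4', offset=22
After 10 (tell()): offset=22
After 11 (read(8)): returned '', offset=22

Answer: XSN4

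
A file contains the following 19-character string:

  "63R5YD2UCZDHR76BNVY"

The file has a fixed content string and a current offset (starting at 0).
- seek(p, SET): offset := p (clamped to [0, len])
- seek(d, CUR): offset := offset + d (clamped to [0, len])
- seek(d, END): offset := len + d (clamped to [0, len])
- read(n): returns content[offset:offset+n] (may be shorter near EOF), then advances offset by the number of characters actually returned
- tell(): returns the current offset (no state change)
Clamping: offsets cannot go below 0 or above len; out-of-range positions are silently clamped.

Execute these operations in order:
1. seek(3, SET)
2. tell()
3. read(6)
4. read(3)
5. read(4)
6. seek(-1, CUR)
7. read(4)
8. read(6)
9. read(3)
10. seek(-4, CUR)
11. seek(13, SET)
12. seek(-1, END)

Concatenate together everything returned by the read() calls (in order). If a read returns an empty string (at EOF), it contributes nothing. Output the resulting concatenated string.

After 1 (seek(3, SET)): offset=3
After 2 (tell()): offset=3
After 3 (read(6)): returned '5YD2UC', offset=9
After 4 (read(3)): returned 'ZDH', offset=12
After 5 (read(4)): returned 'R76B', offset=16
After 6 (seek(-1, CUR)): offset=15
After 7 (read(4)): returned 'BNVY', offset=19
After 8 (read(6)): returned '', offset=19
After 9 (read(3)): returned '', offset=19
After 10 (seek(-4, CUR)): offset=15
After 11 (seek(13, SET)): offset=13
After 12 (seek(-1, END)): offset=18

Answer: 5YD2UCZDHR76BBNVY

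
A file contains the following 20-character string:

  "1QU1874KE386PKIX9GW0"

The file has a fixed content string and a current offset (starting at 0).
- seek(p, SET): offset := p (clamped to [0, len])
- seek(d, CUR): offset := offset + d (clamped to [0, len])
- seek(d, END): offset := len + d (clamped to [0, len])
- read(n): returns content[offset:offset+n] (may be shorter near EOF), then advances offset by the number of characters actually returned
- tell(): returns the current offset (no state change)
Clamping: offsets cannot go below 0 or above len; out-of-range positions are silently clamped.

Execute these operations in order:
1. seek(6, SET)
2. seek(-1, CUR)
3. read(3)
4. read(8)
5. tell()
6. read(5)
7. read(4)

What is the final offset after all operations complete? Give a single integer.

After 1 (seek(6, SET)): offset=6
After 2 (seek(-1, CUR)): offset=5
After 3 (read(3)): returned '74K', offset=8
After 4 (read(8)): returned 'E386PKIX', offset=16
After 5 (tell()): offset=16
After 6 (read(5)): returned '9GW0', offset=20
After 7 (read(4)): returned '', offset=20

Answer: 20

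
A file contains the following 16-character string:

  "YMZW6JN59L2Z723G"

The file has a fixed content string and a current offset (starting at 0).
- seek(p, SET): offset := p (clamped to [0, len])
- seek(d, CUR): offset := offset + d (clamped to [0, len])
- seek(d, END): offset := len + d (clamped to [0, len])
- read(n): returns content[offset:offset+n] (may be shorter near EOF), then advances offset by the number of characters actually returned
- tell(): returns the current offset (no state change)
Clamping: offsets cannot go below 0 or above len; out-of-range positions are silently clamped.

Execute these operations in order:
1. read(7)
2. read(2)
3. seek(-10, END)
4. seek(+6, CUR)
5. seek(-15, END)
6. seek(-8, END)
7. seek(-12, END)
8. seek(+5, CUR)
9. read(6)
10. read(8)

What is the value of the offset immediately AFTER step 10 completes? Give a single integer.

After 1 (read(7)): returned 'YMZW6JN', offset=7
After 2 (read(2)): returned '59', offset=9
After 3 (seek(-10, END)): offset=6
After 4 (seek(+6, CUR)): offset=12
After 5 (seek(-15, END)): offset=1
After 6 (seek(-8, END)): offset=8
After 7 (seek(-12, END)): offset=4
After 8 (seek(+5, CUR)): offset=9
After 9 (read(6)): returned 'L2Z723', offset=15
After 10 (read(8)): returned 'G', offset=16

Answer: 16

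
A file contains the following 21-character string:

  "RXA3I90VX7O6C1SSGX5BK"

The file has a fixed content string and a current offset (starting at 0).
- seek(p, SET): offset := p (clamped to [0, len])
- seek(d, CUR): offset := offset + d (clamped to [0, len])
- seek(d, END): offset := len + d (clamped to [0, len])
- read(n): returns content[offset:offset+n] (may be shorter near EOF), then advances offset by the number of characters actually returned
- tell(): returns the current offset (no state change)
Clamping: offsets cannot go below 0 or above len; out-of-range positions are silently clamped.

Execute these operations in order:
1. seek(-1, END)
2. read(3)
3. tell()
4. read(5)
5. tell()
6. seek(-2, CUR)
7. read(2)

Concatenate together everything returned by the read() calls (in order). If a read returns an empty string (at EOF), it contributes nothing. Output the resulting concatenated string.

Answer: KBK

Derivation:
After 1 (seek(-1, END)): offset=20
After 2 (read(3)): returned 'K', offset=21
After 3 (tell()): offset=21
After 4 (read(5)): returned '', offset=21
After 5 (tell()): offset=21
After 6 (seek(-2, CUR)): offset=19
After 7 (read(2)): returned 'BK', offset=21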